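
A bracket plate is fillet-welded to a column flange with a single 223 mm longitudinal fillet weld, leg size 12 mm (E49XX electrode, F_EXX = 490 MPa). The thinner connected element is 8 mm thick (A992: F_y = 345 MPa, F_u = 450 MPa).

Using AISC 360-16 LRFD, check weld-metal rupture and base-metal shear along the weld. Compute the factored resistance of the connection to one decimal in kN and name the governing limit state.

Weld metal: throat = 0.707×12 = 8.484 mm, L = 223 mm. φR_n = 0.75 × 0.6 × 490 × 8.484 × 223 = 417.2 kN.
Base metal shear (8 mm plate): yield φR_n = 1.0×0.6×345×8×223 = 369.3 kN; rupture φR_n = 0.75×0.6×450×8×223 = 361.3 kN; take 361.3 kN (rupture).
Governing: min(417.2, 361.3) = 361.3 kN → base-metal shear.

361.3 kN (base-metal shear governs)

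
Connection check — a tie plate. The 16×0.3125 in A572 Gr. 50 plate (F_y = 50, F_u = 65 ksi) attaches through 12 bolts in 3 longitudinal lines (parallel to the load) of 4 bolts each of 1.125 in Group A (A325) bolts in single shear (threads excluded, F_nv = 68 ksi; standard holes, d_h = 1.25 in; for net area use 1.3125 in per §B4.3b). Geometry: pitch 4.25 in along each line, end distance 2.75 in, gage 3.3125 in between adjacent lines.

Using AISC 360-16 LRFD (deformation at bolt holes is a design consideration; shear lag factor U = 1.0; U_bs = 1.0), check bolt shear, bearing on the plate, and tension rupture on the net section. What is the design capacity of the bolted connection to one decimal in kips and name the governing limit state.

183.8 kips (net-section rupture governs)

Bolt shear: A_b = π(1.125)²/4 = 0.99402 in². φR_n = 0.75 × 68 × 0.99402 × 12 × 1 = 608.3 kips.
Bearing (0.3125 in plate, F_u = 65 ksi): end bolts L_c = 2.75 − 1.25/2 = 2.125, R_n = min(1.2×2.125×0.3125×65, 2.4×1.125×0.3125×65) = 51.797 kips/bolt; interior L_c = 4.25 − 1.25 = 3, R_n = 54.844 kips/bolt. φR_n = 0.75 × (3×51.797 + 9×54.844) = 486.7 kips.
Tension rupture (net): A_n = (16 − 3×1.3125)×0.3125 = 3.7695 in² (U = 1.0, A_e = A_n). φR_n = 0.75 × 65 × 3.7695 = 183.8 kips.
Governing: min(608.3, 486.7, 183.8) = 183.8 kips → net-section rupture.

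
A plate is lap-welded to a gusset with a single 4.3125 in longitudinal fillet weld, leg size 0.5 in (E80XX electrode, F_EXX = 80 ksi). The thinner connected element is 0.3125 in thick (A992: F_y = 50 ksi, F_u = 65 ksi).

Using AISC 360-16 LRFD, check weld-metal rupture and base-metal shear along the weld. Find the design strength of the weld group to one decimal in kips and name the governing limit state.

Weld metal: throat = 0.707×0.5 = 0.3535 in, L = 4.3125 in. φR_n = 0.75 × 0.6 × 80 × 0.3535 × 4.3125 = 54.9 kips.
Base metal shear (0.3125 in plate): yield φR_n = 1.0×0.6×50×0.3125×4.3125 = 40.4 kips; rupture φR_n = 0.75×0.6×65×0.3125×4.3125 = 39.4 kips; take 39.4 kips (rupture).
Governing: min(54.9, 39.4) = 39.4 kips → base-metal shear.

39.4 kips (base-metal shear governs)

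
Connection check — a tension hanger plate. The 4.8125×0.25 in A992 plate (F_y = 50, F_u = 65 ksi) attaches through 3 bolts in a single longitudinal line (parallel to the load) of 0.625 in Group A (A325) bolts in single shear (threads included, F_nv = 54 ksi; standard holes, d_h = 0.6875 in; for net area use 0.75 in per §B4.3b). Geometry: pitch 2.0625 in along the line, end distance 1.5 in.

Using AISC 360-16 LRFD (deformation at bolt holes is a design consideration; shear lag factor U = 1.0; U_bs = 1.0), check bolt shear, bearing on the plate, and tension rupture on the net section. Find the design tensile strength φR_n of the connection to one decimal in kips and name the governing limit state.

Bolt shear: A_b = π(0.625)²/4 = 0.3068 in². φR_n = 0.75 × 54 × 0.3068 × 3 × 1 = 37.3 kips.
Bearing (0.25 in plate, F_u = 65 ksi): end bolts L_c = 1.5 − 0.6875/2 = 1.15625, R_n = min(1.2×1.15625×0.25×65, 2.4×0.625×0.25×65) = 22.547 kips/bolt; interior L_c = 2.0625 − 0.6875 = 1.375, R_n = 24.375 kips/bolt. φR_n = 0.75 × (1×22.547 + 2×24.375) = 53.5 kips.
Tension rupture (net): A_n = (4.8125 − 1×0.75)×0.25 = 1.0156 in² (U = 1.0, A_e = A_n). φR_n = 0.75 × 65 × 1.0156 = 49.5 kips.
Governing: min(37.3, 53.5, 49.5) = 37.3 kips → bolt shear.

37.3 kips (bolt shear governs)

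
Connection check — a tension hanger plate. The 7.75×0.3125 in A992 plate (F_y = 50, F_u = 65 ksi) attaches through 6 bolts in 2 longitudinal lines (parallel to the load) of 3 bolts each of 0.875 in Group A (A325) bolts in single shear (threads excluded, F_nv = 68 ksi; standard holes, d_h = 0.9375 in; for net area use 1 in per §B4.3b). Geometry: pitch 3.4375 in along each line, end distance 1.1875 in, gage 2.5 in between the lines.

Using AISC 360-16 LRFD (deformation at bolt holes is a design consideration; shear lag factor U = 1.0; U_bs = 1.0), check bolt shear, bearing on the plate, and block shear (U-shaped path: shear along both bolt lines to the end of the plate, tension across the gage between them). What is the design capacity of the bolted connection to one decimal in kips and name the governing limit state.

124.5 kips (block shear governs)

Bolt shear: A_b = π(0.875)²/4 = 0.60132 in². φR_n = 0.75 × 68 × 0.60132 × 6 × 1 = 184.0 kips.
Bearing (0.3125 in plate, F_u = 65 ksi): end bolts L_c = 1.1875 − 0.9375/2 = 0.71875, R_n = min(1.2×0.71875×0.3125×65, 2.4×0.875×0.3125×65) = 17.52 kips/bolt; interior L_c = 3.4375 − 0.9375 = 2.5, R_n = 42.656 kips/bolt. φR_n = 0.75 × (2×17.52 + 4×42.656) = 154.2 kips.
Block shear: shear path 2×[1.1875+2×3.4375] = 2×8.0625 in, A_gv = 5.0391, A_nv = 2×(8.0625 − 2.5×1)×0.3125 = 3.4766 in²; tension across gage: (2.5 − 1×1)×0.3125 = 0.46875 in². R_n = min(0.6×65×3.4766, 0.6×50×5.0391) + 1.0×65×0.46875 = min(135.59, 151.17) + 30.469 = 166.06 kips. φR_n = 0.75 × 166.06 = 124.5 kips.
Governing: min(184.0, 154.2, 124.5) = 124.5 kips → block shear.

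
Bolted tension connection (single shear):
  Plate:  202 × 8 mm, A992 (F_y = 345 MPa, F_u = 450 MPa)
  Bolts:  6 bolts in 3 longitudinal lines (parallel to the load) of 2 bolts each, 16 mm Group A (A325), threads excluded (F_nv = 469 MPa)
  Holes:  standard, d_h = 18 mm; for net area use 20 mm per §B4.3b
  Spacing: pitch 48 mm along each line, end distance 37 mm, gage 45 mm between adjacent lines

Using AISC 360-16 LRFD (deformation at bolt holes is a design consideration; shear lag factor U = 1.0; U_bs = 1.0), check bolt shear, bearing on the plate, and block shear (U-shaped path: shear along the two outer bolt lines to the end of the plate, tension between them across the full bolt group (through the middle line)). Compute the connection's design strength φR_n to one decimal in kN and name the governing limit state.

Bolt shear: A_b = π(16)²/4 = 201.06 mm². φR_n = 0.75 × 469 × 201.06 × 6 × 1 = 424.3 kN.
Bearing (8 mm plate, F_u = 450 MPa): end bolts L_c = 37 − 18/2 = 28, R_n = min(1.2×28×8×450, 2.4×16×8×450) = 120.96 kN/bolt; interior L_c = 48 − 18 = 30, R_n = 129.6 kN/bolt. φR_n = 0.75 × (3×120.96 + 3×129.6) = 563.8 kN.
Block shear: shear path 2×[37+1×48] = 2×85 mm, A_gv = 1360, A_nv = 2×(85 − 1.5×20)×8 = 880 mm²; tension across gage: (90 − 2×20)×8 = 400 mm². R_n = min(0.6×450×880, 0.6×345×1360) + 1.0×450×400 = min(237.6, 281.52) + 180 = 417.6 kN. φR_n = 0.75 × 417.6 = 313.2 kN.
Governing: min(424.3, 563.8, 313.2) = 313.2 kN → block shear.

313.2 kN (block shear governs)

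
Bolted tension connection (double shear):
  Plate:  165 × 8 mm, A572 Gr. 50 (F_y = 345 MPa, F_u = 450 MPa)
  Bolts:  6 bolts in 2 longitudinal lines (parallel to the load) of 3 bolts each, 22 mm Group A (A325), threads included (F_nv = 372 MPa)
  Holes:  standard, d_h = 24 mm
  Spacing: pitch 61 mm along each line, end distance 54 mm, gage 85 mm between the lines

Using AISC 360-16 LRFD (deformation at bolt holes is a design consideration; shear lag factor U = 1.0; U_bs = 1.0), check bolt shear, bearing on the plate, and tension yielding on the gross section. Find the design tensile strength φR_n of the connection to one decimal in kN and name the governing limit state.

409.9 kN (gross-section yield governs)

Bolt shear: A_b = π(22)²/4 = 380.13 mm². φR_n = 0.75 × 372 × 380.13 × 6 × 2 = 1272.7 kN.
Bearing (8 mm plate, F_u = 450 MPa): end bolts L_c = 54 − 24/2 = 42, R_n = min(1.2×42×8×450, 2.4×22×8×450) = 181.44 kN/bolt; interior L_c = 61 − 24 = 37, R_n = 159.84 kN/bolt. φR_n = 0.75 × (2×181.44 + 4×159.84) = 751.7 kN.
Tension yield (gross): A_g = 165×8 = 1320 mm². φR_n = 0.90 × 345 × 1320 = 409.9 kN.
Governing: min(1272.7, 751.7, 409.9) = 409.9 kN → gross-section yield.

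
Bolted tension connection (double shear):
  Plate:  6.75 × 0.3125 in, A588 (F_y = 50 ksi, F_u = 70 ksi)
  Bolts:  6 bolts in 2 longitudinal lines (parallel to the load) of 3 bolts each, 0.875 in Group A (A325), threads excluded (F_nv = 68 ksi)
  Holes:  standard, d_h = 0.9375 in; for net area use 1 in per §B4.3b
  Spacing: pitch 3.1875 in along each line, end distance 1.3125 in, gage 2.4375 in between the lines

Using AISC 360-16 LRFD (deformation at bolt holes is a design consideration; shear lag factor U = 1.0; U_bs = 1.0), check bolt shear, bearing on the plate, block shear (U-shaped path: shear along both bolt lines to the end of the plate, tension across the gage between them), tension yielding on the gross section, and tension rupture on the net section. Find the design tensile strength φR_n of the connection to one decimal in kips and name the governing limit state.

Bolt shear: A_b = π(0.875)²/4 = 0.60132 in². φR_n = 0.75 × 68 × 0.60132 × 6 × 2 = 368.0 kips.
Bearing (0.3125 in plate, F_u = 70 ksi): end bolts L_c = 1.3125 − 0.9375/2 = 0.84375, R_n = min(1.2×0.84375×0.3125×70, 2.4×0.875×0.3125×70) = 22.148 kips/bolt; interior L_c = 3.1875 − 0.9375 = 2.25, R_n = 45.938 kips/bolt. φR_n = 0.75 × (2×22.148 + 4×45.938) = 171.0 kips.
Block shear: shear path 2×[1.3125+2×3.1875] = 2×7.6875 in, A_gv = 4.8047, A_nv = 2×(7.6875 − 2.5×1)×0.3125 = 3.2422 in²; tension across gage: (2.4375 − 1×1)×0.3125 = 0.44922 in². R_n = min(0.6×70×3.2422, 0.6×50×4.8047) + 1.0×70×0.44922 = min(136.17, 144.14) + 31.445 = 167.62 kips. φR_n = 0.75 × 167.62 = 125.7 kips.
Tension yield (gross): A_g = 6.75×0.3125 = 2.1094 in². φR_n = 0.90 × 50 × 2.1094 = 94.9 kips.
Tension rupture (net): A_n = (6.75 − 2×1)×0.3125 = 1.4844 in² (U = 1.0, A_e = A_n). φR_n = 0.75 × 70 × 1.4844 = 77.9 kips.
Governing: min(368.0, 171.0, 125.7, 94.9, 77.9) = 77.9 kips → net-section rupture.

77.9 kips (net-section rupture governs)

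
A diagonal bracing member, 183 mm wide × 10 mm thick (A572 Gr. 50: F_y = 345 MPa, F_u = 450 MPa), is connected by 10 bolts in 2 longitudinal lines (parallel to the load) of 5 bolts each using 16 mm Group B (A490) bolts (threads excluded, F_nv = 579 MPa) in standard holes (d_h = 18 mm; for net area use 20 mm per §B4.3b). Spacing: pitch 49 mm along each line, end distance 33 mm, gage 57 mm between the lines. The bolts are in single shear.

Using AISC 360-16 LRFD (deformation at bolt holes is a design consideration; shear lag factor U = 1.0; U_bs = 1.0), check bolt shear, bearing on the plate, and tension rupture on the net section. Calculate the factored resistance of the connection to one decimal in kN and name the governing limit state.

482.6 kN (net-section rupture governs)

Bolt shear: A_b = π(16)²/4 = 201.06 mm². φR_n = 0.75 × 579 × 201.06 × 10 × 1 = 873.1 kN.
Bearing (10 mm plate, F_u = 450 MPa): end bolts L_c = 33 − 18/2 = 24, R_n = min(1.2×24×10×450, 2.4×16×10×450) = 129.6 kN/bolt; interior L_c = 49 − 18 = 31, R_n = 167.4 kN/bolt. φR_n = 0.75 × (2×129.6 + 8×167.4) = 1198.8 kN.
Tension rupture (net): A_n = (183 − 2×20)×10 = 1430 mm² (U = 1.0, A_e = A_n). φR_n = 0.75 × 450 × 1430 = 482.6 kN.
Governing: min(873.1, 1198.8, 482.6) = 482.6 kN → net-section rupture.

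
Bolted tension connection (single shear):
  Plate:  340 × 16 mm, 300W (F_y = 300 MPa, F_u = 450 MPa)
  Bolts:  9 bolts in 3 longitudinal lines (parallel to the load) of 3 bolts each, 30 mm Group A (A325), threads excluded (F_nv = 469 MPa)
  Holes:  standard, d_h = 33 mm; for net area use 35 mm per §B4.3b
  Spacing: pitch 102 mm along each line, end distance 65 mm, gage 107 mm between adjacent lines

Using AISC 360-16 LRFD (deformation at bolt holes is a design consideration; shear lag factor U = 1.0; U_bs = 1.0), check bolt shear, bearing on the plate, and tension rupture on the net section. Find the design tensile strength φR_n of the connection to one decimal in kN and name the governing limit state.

1269.0 kN (net-section rupture governs)

Bolt shear: A_b = π(30)²/4 = 706.86 mm². φR_n = 0.75 × 469 × 706.86 × 9 × 1 = 2237.7 kN.
Bearing (16 mm plate, F_u = 450 MPa): end bolts L_c = 65 − 33/2 = 48.5, R_n = min(1.2×48.5×16×450, 2.4×30×16×450) = 419.04 kN/bolt; interior L_c = 102 − 33 = 69, R_n = 518.4 kN/bolt. φR_n = 0.75 × (3×419.04 + 6×518.4) = 3275.6 kN.
Tension rupture (net): A_n = (340 − 3×35)×16 = 3760 mm² (U = 1.0, A_e = A_n). φR_n = 0.75 × 450 × 3760 = 1269.0 kN.
Governing: min(2237.7, 3275.6, 1269.0) = 1269.0 kN → net-section rupture.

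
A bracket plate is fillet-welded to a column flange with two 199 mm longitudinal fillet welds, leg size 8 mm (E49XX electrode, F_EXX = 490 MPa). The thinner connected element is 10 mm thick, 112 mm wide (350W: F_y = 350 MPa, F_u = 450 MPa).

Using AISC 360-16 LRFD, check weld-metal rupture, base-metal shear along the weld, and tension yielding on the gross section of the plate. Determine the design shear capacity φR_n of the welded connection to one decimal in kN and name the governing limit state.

352.8 kN (gross-section yield governs)

Weld metal: throat = 0.707×8 = 5.656 mm, L = 2×199 = 398 mm. φR_n = 0.75 × 0.6 × 490 × 5.656 × 398 = 496.4 kN.
Base metal shear (10 mm plate): yield φR_n = 1.0×0.6×350×10×398 = 835.8 kN; rupture φR_n = 0.75×0.6×450×10×398 = 806.0 kN; take 806.0 kN (rupture).
Tension yield (gross): A_g = 112×10 = 1120 mm². φR_n = 0.90 × 350 × 1120 = 352.8 kN.
Governing: min(496.4, 806.0, 352.8) = 352.8 kN → gross-section yield.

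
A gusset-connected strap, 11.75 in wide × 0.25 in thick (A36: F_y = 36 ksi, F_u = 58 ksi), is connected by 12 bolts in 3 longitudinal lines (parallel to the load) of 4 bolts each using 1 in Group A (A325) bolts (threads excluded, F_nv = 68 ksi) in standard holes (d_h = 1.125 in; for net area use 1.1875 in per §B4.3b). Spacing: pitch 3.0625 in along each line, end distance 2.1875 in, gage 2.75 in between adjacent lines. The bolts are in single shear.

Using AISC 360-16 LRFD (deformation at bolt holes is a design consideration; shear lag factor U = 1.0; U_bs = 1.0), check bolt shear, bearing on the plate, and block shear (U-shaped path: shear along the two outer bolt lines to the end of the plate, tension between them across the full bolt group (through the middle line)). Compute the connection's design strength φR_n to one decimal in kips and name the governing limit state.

126.1 kips (block shear governs)

Bolt shear: A_b = π(1)²/4 = 0.7854 in². φR_n = 0.75 × 68 × 0.7854 × 12 × 1 = 480.7 kips.
Bearing (0.25 in plate, F_u = 58 ksi): end bolts L_c = 2.1875 − 1.125/2 = 1.625, R_n = min(1.2×1.625×0.25×58, 2.4×1×0.25×58) = 28.275 kips/bolt; interior L_c = 3.0625 − 1.125 = 1.9375, R_n = 33.713 kips/bolt. φR_n = 0.75 × (3×28.275 + 9×33.713) = 291.2 kips.
Block shear: shear path 2×[2.1875+3×3.0625] = 2×11.375 in, A_gv = 5.6875, A_nv = 2×(11.375 − 3.5×1.1875)×0.25 = 3.6094 in²; tension across gage: (5.5 − 2×1.1875)×0.25 = 0.78125 in². R_n = min(0.6×58×3.6094, 0.6×36×5.6875) + 1.0×58×0.78125 = min(125.61, 122.85) + 45.313 = 168.16 kips. φR_n = 0.75 × 168.16 = 126.1 kips.
Governing: min(480.7, 291.2, 126.1) = 126.1 kips → block shear.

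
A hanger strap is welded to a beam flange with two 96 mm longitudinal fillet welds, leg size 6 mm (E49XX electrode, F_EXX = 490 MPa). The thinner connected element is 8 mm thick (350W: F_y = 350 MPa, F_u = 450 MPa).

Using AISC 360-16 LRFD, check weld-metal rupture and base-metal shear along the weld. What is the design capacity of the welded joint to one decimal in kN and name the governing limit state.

Weld metal: throat = 0.707×6 = 4.242 mm, L = 2×96 = 192 mm. φR_n = 0.75 × 0.6 × 490 × 4.242 × 192 = 179.6 kN.
Base metal shear (8 mm plate): yield φR_n = 1.0×0.6×350×8×192 = 322.6 kN; rupture φR_n = 0.75×0.6×450×8×192 = 311.0 kN; take 311.0 kN (rupture).
Governing: min(179.6, 311.0) = 179.6 kN → weld metal.

179.6 kN (weld metal governs)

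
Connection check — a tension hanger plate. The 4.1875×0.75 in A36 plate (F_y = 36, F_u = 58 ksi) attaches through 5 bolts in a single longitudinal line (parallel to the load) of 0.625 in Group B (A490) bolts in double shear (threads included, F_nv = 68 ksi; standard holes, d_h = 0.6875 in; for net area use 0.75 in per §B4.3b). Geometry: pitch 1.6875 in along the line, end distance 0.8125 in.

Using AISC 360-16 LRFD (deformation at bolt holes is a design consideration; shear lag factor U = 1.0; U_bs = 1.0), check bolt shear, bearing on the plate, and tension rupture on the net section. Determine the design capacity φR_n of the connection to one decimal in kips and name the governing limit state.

Bolt shear: A_b = π(0.625)²/4 = 0.3068 in². φR_n = 0.75 × 68 × 0.3068 × 5 × 2 = 156.5 kips.
Bearing (0.75 in plate, F_u = 58 ksi): end bolts L_c = 0.8125 − 0.6875/2 = 0.46875, R_n = min(1.2×0.46875×0.75×58, 2.4×0.625×0.75×58) = 24.469 kips/bolt; interior L_c = 1.6875 − 0.6875 = 1, R_n = 52.2 kips/bolt. φR_n = 0.75 × (1×24.469 + 4×52.2) = 175.0 kips.
Tension rupture (net): A_n = (4.1875 − 1×0.75)×0.75 = 2.5781 in² (U = 1.0, A_e = A_n). φR_n = 0.75 × 58 × 2.5781 = 112.1 kips.
Governing: min(156.5, 175.0, 112.1) = 112.1 kips → net-section rupture.

112.1 kips (net-section rupture governs)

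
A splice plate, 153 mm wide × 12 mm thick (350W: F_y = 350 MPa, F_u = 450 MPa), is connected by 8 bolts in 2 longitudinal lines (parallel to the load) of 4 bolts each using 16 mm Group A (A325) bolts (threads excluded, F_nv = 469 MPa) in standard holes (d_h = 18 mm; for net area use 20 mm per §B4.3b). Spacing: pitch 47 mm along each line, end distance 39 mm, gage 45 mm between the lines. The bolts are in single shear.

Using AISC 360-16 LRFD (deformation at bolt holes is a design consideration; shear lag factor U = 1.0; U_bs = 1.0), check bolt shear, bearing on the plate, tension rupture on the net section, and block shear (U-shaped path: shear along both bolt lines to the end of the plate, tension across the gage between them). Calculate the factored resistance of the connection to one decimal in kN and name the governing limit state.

457.7 kN (net-section rupture governs)

Bolt shear: A_b = π(16)²/4 = 201.06 mm². φR_n = 0.75 × 469 × 201.06 × 8 × 1 = 565.8 kN.
Bearing (12 mm plate, F_u = 450 MPa): end bolts L_c = 39 − 18/2 = 30, R_n = min(1.2×30×12×450, 2.4×16×12×450) = 194.4 kN/bolt; interior L_c = 47 − 18 = 29, R_n = 187.92 kN/bolt. φR_n = 0.75 × (2×194.4 + 6×187.92) = 1137.2 kN.
Tension rupture (net): A_n = (153 − 2×20)×12 = 1356 mm² (U = 1.0, A_e = A_n). φR_n = 0.75 × 450 × 1356 = 457.7 kN.
Block shear: shear path 2×[39+3×47] = 2×180 mm, A_gv = 4320, A_nv = 2×(180 − 3.5×20)×12 = 2640 mm²; tension across gage: (45 − 1×20)×12 = 300 mm². R_n = min(0.6×450×2640, 0.6×350×4320) + 1.0×450×300 = min(712.8, 907.2) + 135 = 847.8 kN. φR_n = 0.75 × 847.8 = 635.9 kN.
Governing: min(565.8, 1137.2, 457.7, 635.9) = 457.7 kN → net-section rupture.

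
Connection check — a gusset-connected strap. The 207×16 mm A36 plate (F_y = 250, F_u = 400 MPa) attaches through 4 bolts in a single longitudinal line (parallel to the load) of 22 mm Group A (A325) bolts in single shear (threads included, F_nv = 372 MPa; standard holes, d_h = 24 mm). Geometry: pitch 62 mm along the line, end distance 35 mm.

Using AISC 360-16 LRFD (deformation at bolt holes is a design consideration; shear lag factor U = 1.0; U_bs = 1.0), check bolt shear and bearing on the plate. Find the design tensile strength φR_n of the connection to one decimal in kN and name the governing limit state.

Bolt shear: A_b = π(22)²/4 = 380.13 mm². φR_n = 0.75 × 372 × 380.13 × 4 × 1 = 424.2 kN.
Bearing (16 mm plate, F_u = 400 MPa): end bolts L_c = 35 − 24/2 = 23, R_n = min(1.2×23×16×400, 2.4×22×16×400) = 176.64 kN/bolt; interior L_c = 62 − 24 = 38, R_n = 291.84 kN/bolt. φR_n = 0.75 × (1×176.64 + 3×291.84) = 789.1 kN.
Governing: min(424.2, 789.1) = 424.2 kN → bolt shear.

424.2 kN (bolt shear governs)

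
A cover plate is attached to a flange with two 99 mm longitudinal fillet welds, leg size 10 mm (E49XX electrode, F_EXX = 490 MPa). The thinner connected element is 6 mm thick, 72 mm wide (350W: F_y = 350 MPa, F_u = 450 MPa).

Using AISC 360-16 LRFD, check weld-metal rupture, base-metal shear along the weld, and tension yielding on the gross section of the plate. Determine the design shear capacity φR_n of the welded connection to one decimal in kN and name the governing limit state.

136.1 kN (gross-section yield governs)

Weld metal: throat = 0.707×10 = 7.07 mm, L = 2×99 = 198 mm. φR_n = 0.75 × 0.6 × 490 × 7.07 × 198 = 308.7 kN.
Base metal shear (6 mm plate): yield φR_n = 1.0×0.6×350×6×198 = 249.5 kN; rupture φR_n = 0.75×0.6×450×6×198 = 240.6 kN; take 240.6 kN (rupture).
Tension yield (gross): A_g = 72×6 = 432 mm². φR_n = 0.90 × 350 × 432 = 136.1 kN.
Governing: min(308.7, 240.6, 136.1) = 136.1 kN → gross-section yield.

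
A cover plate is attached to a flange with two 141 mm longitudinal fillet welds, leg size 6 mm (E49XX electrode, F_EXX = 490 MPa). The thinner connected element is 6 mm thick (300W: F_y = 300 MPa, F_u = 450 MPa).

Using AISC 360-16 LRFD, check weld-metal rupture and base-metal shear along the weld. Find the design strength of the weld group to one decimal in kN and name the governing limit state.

263.8 kN (weld metal governs)

Weld metal: throat = 0.707×6 = 4.242 mm, L = 2×141 = 282 mm. φR_n = 0.75 × 0.6 × 490 × 4.242 × 282 = 263.8 kN.
Base metal shear (6 mm plate): yield φR_n = 1.0×0.6×300×6×282 = 304.6 kN; rupture φR_n = 0.75×0.6×450×6×282 = 342.6 kN; take 304.6 kN (yield).
Governing: min(263.8, 304.6) = 263.8 kN → weld metal.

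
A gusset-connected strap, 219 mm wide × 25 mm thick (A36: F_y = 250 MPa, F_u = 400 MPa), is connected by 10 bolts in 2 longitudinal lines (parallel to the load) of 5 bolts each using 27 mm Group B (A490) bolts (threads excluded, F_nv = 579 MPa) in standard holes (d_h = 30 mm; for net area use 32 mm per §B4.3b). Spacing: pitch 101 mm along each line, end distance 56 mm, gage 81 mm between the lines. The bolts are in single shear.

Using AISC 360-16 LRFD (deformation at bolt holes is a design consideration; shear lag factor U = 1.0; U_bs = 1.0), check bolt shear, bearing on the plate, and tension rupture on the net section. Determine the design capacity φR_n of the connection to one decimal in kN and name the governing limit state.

1162.5 kN (net-section rupture governs)

Bolt shear: A_b = π(27)²/4 = 572.56 mm². φR_n = 0.75 × 579 × 572.56 × 10 × 1 = 2486.3 kN.
Bearing (25 mm plate, F_u = 400 MPa): end bolts L_c = 56 − 30/2 = 41, R_n = min(1.2×41×25×400, 2.4×27×25×400) = 492 kN/bolt; interior L_c = 101 − 30 = 71, R_n = 648 kN/bolt. φR_n = 0.75 × (2×492 + 8×648) = 4626.0 kN.
Tension rupture (net): A_n = (219 − 2×32)×25 = 3875 mm² (U = 1.0, A_e = A_n). φR_n = 0.75 × 400 × 3875 = 1162.5 kN.
Governing: min(2486.3, 4626.0, 1162.5) = 1162.5 kN → net-section rupture.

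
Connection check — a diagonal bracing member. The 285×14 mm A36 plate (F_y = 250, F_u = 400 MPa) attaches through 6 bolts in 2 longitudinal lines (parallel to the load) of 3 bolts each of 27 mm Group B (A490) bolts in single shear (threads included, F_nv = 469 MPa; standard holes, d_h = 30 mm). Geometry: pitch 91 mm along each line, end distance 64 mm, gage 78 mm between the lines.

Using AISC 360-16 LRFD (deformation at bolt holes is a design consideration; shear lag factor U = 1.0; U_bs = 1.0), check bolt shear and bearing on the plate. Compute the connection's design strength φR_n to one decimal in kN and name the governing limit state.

1208.4 kN (bolt shear governs)

Bolt shear: A_b = π(27)²/4 = 572.56 mm². φR_n = 0.75 × 469 × 572.56 × 6 × 1 = 1208.4 kN.
Bearing (14 mm plate, F_u = 400 MPa): end bolts L_c = 64 − 30/2 = 49, R_n = min(1.2×49×14×400, 2.4×27×14×400) = 329.28 kN/bolt; interior L_c = 91 − 30 = 61, R_n = 362.88 kN/bolt. φR_n = 0.75 × (2×329.28 + 4×362.88) = 1582.6 kN.
Governing: min(1208.4, 1582.6) = 1208.4 kN → bolt shear.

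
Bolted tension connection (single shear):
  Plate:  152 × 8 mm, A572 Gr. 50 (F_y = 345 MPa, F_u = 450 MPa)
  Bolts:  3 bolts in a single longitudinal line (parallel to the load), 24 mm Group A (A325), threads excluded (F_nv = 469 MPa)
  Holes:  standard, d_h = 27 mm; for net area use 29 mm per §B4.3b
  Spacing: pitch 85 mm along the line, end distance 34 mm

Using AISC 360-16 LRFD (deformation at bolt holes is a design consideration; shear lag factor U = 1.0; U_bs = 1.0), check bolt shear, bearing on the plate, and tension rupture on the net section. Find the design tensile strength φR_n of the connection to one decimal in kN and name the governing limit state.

Bolt shear: A_b = π(24)²/4 = 452.39 mm². φR_n = 0.75 × 469 × 452.39 × 3 × 1 = 477.4 kN.
Bearing (8 mm plate, F_u = 450 MPa): end bolts L_c = 34 − 27/2 = 20.5, R_n = min(1.2×20.5×8×450, 2.4×24×8×450) = 88.56 kN/bolt; interior L_c = 85 − 27 = 58, R_n = 207.36 kN/bolt. φR_n = 0.75 × (1×88.56 + 2×207.36) = 377.5 kN.
Tension rupture (net): A_n = (152 − 1×29)×8 = 984 mm² (U = 1.0, A_e = A_n). φR_n = 0.75 × 450 × 984 = 332.1 kN.
Governing: min(477.4, 377.5, 332.1) = 332.1 kN → net-section rupture.

332.1 kN (net-section rupture governs)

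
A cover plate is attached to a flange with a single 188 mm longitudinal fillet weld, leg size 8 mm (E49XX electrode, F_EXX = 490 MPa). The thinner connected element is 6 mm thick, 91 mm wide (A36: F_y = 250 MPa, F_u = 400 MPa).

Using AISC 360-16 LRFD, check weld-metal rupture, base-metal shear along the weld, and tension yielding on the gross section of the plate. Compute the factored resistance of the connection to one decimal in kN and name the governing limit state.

Weld metal: throat = 0.707×8 = 5.656 mm, L = 188 mm. φR_n = 0.75 × 0.6 × 490 × 5.656 × 188 = 234.5 kN.
Base metal shear (6 mm plate): yield φR_n = 1.0×0.6×250×6×188 = 169.2 kN; rupture φR_n = 0.75×0.6×400×6×188 = 203.0 kN; take 169.2 kN (yield).
Tension yield (gross): A_g = 91×6 = 546 mm². φR_n = 0.90 × 250 × 546 = 122.9 kN.
Governing: min(234.5, 169.2, 122.9) = 122.9 kN → gross-section yield.

122.9 kN (gross-section yield governs)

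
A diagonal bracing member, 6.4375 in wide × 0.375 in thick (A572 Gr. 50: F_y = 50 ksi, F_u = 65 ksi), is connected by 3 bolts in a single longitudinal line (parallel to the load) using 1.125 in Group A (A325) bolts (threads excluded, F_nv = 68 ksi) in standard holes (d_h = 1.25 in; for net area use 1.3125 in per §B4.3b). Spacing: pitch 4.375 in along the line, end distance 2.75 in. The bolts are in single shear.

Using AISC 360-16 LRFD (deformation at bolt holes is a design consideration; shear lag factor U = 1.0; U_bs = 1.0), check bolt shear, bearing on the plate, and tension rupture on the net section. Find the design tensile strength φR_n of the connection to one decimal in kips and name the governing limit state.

93.7 kips (net-section rupture governs)

Bolt shear: A_b = π(1.125)²/4 = 0.99402 in². φR_n = 0.75 × 68 × 0.99402 × 3 × 1 = 152.1 kips.
Bearing (0.375 in plate, F_u = 65 ksi): end bolts L_c = 2.75 − 1.25/2 = 2.125, R_n = min(1.2×2.125×0.375×65, 2.4×1.125×0.375×65) = 62.156 kips/bolt; interior L_c = 4.375 − 1.25 = 3.125, R_n = 65.813 kips/bolt. φR_n = 0.75 × (1×62.156 + 2×65.813) = 145.3 kips.
Tension rupture (net): A_n = (6.4375 − 1×1.3125)×0.375 = 1.9219 in² (U = 1.0, A_e = A_n). φR_n = 0.75 × 65 × 1.9219 = 93.7 kips.
Governing: min(152.1, 145.3, 93.7) = 93.7 kips → net-section rupture.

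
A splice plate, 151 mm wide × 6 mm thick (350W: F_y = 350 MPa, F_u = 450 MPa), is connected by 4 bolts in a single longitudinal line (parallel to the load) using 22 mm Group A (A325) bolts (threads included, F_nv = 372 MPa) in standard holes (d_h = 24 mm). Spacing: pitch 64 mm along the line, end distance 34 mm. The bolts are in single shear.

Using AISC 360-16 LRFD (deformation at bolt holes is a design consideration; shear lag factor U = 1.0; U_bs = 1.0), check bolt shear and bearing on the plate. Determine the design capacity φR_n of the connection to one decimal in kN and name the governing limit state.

Bolt shear: A_b = π(22)²/4 = 380.13 mm². φR_n = 0.75 × 372 × 380.13 × 4 × 1 = 424.2 kN.
Bearing (6 mm plate, F_u = 450 MPa): end bolts L_c = 34 − 24/2 = 22, R_n = min(1.2×22×6×450, 2.4×22×6×450) = 71.28 kN/bolt; interior L_c = 64 − 24 = 40, R_n = 129.6 kN/bolt. φR_n = 0.75 × (1×71.28 + 3×129.6) = 345.1 kN.
Governing: min(424.2, 345.1) = 345.1 kN → bearing.

345.1 kN (bearing governs)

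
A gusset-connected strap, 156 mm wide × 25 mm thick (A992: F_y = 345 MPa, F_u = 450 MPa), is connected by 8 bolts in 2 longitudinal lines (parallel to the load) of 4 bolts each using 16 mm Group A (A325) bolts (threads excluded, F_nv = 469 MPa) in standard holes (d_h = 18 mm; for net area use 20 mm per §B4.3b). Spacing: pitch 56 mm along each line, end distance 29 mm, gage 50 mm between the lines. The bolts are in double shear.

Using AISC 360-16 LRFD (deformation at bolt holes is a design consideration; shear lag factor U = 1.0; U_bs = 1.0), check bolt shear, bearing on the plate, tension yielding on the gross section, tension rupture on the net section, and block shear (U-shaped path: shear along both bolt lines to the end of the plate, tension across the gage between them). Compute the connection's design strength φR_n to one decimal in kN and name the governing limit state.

978.8 kN (net-section rupture governs)

Bolt shear: A_b = π(16)²/4 = 201.06 mm². φR_n = 0.75 × 469 × 201.06 × 8 × 2 = 1131.6 kN.
Bearing (25 mm plate, F_u = 450 MPa): end bolts L_c = 29 − 18/2 = 20, R_n = min(1.2×20×25×450, 2.4×16×25×450) = 270 kN/bolt; interior L_c = 56 − 18 = 38, R_n = 432 kN/bolt. φR_n = 0.75 × (2×270 + 6×432) = 2349.0 kN.
Tension yield (gross): A_g = 156×25 = 3900 mm². φR_n = 0.90 × 345 × 3900 = 1211.0 kN.
Tension rupture (net): A_n = (156 − 2×20)×25 = 2900 mm² (U = 1.0, A_e = A_n). φR_n = 0.75 × 450 × 2900 = 978.8 kN.
Block shear: shear path 2×[29+3×56] = 2×197 mm, A_gv = 9850, A_nv = 2×(197 − 3.5×20)×25 = 6350 mm²; tension across gage: (50 − 1×20)×25 = 750 mm². R_n = min(0.6×450×6350, 0.6×345×9850) + 1.0×450×750 = min(1714.5, 2039) + 337.5 = 2052 kN. φR_n = 0.75 × 2052 = 1539.0 kN.
Governing: min(1131.6, 2349.0, 1211.0, 978.8, 1539.0) = 978.8 kN → net-section rupture.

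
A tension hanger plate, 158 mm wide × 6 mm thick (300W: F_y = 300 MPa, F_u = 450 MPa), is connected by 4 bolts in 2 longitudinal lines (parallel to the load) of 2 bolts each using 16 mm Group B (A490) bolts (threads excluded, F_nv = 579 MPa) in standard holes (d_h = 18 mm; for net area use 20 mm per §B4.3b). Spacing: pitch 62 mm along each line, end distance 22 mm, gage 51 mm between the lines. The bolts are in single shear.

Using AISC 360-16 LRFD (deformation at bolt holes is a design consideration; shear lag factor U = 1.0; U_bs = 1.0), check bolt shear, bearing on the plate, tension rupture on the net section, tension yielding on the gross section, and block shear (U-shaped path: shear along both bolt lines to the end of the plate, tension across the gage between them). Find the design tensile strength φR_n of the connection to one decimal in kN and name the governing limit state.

Bolt shear: A_b = π(16)²/4 = 201.06 mm². φR_n = 0.75 × 579 × 201.06 × 4 × 1 = 349.2 kN.
Bearing (6 mm plate, F_u = 450 MPa): end bolts L_c = 22 − 18/2 = 13, R_n = min(1.2×13×6×450, 2.4×16×6×450) = 42.12 kN/bolt; interior L_c = 62 − 18 = 44, R_n = 103.68 kN/bolt. φR_n = 0.75 × (2×42.12 + 2×103.68) = 218.7 kN.
Tension rupture (net): A_n = (158 − 2×20)×6 = 708 mm² (U = 1.0, A_e = A_n). φR_n = 0.75 × 450 × 708 = 239.0 kN.
Tension yield (gross): A_g = 158×6 = 948 mm². φR_n = 0.90 × 300 × 948 = 256.0 kN.
Block shear: shear path 2×[22+1×62] = 2×84 mm, A_gv = 1008, A_nv = 2×(84 − 1.5×20)×6 = 648 mm²; tension across gage: (51 − 1×20)×6 = 186 mm². R_n = min(0.6×450×648, 0.6×300×1008) + 1.0×450×186 = min(174.96, 181.44) + 83.7 = 258.66 kN. φR_n = 0.75 × 258.66 = 194.0 kN.
Governing: min(349.2, 218.7, 239.0, 256.0, 194.0) = 194.0 kN → block shear.

194.0 kN (block shear governs)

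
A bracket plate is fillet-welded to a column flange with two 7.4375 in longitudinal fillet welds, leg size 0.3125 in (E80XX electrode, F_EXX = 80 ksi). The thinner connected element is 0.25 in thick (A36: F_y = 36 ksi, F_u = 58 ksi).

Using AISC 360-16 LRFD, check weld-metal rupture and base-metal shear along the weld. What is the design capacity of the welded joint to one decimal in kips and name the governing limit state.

Weld metal: throat = 0.707×0.3125 = 0.22094 in, L = 2×7.4375 = 14.875 in. φR_n = 0.75 × 0.6 × 80 × 0.22094 × 14.875 = 118.3 kips.
Base metal shear (0.25 in plate): yield φR_n = 1.0×0.6×36×0.25×14.875 = 80.3 kips; rupture φR_n = 0.75×0.6×58×0.25×14.875 = 97.1 kips; take 80.3 kips (yield).
Governing: min(118.3, 80.3) = 80.3 kips → base-metal shear.

80.3 kips (base-metal shear governs)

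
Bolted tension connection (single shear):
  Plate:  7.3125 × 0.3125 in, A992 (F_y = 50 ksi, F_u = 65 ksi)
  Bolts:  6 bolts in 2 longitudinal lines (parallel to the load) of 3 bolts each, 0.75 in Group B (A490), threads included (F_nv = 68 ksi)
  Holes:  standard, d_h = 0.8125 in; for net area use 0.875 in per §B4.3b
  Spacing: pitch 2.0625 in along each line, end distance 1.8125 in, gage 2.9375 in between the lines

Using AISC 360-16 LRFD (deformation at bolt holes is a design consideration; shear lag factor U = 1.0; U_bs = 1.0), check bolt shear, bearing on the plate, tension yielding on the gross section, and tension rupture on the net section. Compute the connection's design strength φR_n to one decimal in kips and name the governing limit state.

84.7 kips (net-section rupture governs)

Bolt shear: A_b = π(0.75)²/4 = 0.44179 in². φR_n = 0.75 × 68 × 0.44179 × 6 × 1 = 135.2 kips.
Bearing (0.3125 in plate, F_u = 65 ksi): end bolts L_c = 1.8125 − 0.8125/2 = 1.40625, R_n = min(1.2×1.40625×0.3125×65, 2.4×0.75×0.3125×65) = 34.277 kips/bolt; interior L_c = 2.0625 − 0.8125 = 1.25, R_n = 30.469 kips/bolt. φR_n = 0.75 × (2×34.277 + 4×30.469) = 142.8 kips.
Tension yield (gross): A_g = 7.3125×0.3125 = 2.2852 in². φR_n = 0.90 × 50 × 2.2852 = 102.8 kips.
Tension rupture (net): A_n = (7.3125 − 2×0.875)×0.3125 = 1.7383 in² (U = 1.0, A_e = A_n). φR_n = 0.75 × 65 × 1.7383 = 84.7 kips.
Governing: min(135.2, 142.8, 102.8, 84.7) = 84.7 kips → net-section rupture.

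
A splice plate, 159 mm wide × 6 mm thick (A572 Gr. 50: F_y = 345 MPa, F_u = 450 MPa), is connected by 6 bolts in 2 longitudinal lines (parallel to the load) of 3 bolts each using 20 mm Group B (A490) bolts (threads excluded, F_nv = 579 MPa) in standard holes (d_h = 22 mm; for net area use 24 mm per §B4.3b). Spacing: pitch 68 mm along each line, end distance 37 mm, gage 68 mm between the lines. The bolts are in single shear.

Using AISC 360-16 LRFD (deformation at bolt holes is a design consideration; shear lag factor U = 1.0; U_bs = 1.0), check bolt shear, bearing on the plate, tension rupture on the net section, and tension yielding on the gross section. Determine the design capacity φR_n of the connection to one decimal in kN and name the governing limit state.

224.8 kN (net-section rupture governs)

Bolt shear: A_b = π(20)²/4 = 314.16 mm². φR_n = 0.75 × 579 × 314.16 × 6 × 1 = 818.5 kN.
Bearing (6 mm plate, F_u = 450 MPa): end bolts L_c = 37 − 22/2 = 26, R_n = min(1.2×26×6×450, 2.4×20×6×450) = 84.24 kN/bolt; interior L_c = 68 − 22 = 46, R_n = 129.6 kN/bolt. φR_n = 0.75 × (2×84.24 + 4×129.6) = 515.2 kN.
Tension rupture (net): A_n = (159 − 2×24)×6 = 666 mm² (U = 1.0, A_e = A_n). φR_n = 0.75 × 450 × 666 = 224.8 kN.
Tension yield (gross): A_g = 159×6 = 954 mm². φR_n = 0.90 × 345 × 954 = 296.2 kN.
Governing: min(818.5, 515.2, 224.8, 296.2) = 224.8 kN → net-section rupture.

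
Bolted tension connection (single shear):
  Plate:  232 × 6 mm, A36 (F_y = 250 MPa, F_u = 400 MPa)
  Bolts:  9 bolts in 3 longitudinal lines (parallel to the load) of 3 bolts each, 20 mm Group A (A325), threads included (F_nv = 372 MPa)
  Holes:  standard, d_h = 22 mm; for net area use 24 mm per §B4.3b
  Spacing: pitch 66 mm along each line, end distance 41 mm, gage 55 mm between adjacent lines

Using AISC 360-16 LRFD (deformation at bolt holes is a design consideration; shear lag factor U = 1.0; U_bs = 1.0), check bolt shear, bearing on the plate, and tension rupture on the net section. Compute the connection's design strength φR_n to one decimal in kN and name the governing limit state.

Bolt shear: A_b = π(20)²/4 = 314.16 mm². φR_n = 0.75 × 372 × 314.16 × 9 × 1 = 788.9 kN.
Bearing (6 mm plate, F_u = 400 MPa): end bolts L_c = 41 − 22/2 = 30, R_n = min(1.2×30×6×400, 2.4×20×6×400) = 86.4 kN/bolt; interior L_c = 66 − 22 = 44, R_n = 115.2 kN/bolt. φR_n = 0.75 × (3×86.4 + 6×115.2) = 712.8 kN.
Tension rupture (net): A_n = (232 − 3×24)×6 = 960 mm² (U = 1.0, A_e = A_n). φR_n = 0.75 × 400 × 960 = 288.0 kN.
Governing: min(788.9, 712.8, 288.0) = 288.0 kN → net-section rupture.

288.0 kN (net-section rupture governs)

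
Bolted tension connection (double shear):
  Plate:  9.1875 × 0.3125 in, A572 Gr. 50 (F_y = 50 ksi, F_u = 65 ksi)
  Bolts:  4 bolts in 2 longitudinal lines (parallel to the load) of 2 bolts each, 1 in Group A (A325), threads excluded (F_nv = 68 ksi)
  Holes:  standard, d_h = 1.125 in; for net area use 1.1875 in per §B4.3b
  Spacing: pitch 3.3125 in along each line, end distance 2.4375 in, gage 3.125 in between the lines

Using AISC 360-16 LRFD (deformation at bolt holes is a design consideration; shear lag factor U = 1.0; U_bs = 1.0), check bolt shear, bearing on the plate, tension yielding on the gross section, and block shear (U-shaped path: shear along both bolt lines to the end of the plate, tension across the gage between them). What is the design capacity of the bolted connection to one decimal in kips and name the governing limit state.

102.1 kips (block shear governs)

Bolt shear: A_b = π(1)²/4 = 0.7854 in². φR_n = 0.75 × 68 × 0.7854 × 4 × 2 = 320.4 kips.
Bearing (0.3125 in plate, F_u = 65 ksi): end bolts L_c = 2.4375 − 1.125/2 = 1.875, R_n = min(1.2×1.875×0.3125×65, 2.4×1×0.3125×65) = 45.703 kips/bolt; interior L_c = 3.3125 − 1.125 = 2.1875, R_n = 48.75 kips/bolt. φR_n = 0.75 × (2×45.703 + 2×48.75) = 141.7 kips.
Tension yield (gross): A_g = 9.1875×0.3125 = 2.8711 in². φR_n = 0.90 × 50 × 2.8711 = 129.2 kips.
Block shear: shear path 2×[2.4375+1×3.3125] = 2×5.75 in, A_gv = 3.5938, A_nv = 2×(5.75 − 1.5×1.1875)×0.3125 = 2.4805 in²; tension across gage: (3.125 − 1×1.1875)×0.3125 = 0.60547 in². R_n = min(0.6×65×2.4805, 0.6×50×3.5938) + 1.0×65×0.60547 = min(96.74, 107.81) + 39.356 = 136.1 kips. φR_n = 0.75 × 136.1 = 102.1 kips.
Governing: min(320.4, 141.7, 129.2, 102.1) = 102.1 kips → block shear.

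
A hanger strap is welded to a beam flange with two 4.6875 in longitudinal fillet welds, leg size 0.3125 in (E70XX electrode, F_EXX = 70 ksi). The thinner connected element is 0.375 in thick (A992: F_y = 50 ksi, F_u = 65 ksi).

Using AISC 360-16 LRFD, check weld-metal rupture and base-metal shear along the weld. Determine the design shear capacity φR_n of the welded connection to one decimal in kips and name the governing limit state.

65.2 kips (weld metal governs)

Weld metal: throat = 0.707×0.3125 = 0.22094 in, L = 2×4.6875 = 9.375 in. φR_n = 0.75 × 0.6 × 70 × 0.22094 × 9.375 = 65.2 kips.
Base metal shear (0.375 in plate): yield φR_n = 1.0×0.6×50×0.375×9.375 = 105.5 kips; rupture φR_n = 0.75×0.6×65×0.375×9.375 = 102.8 kips; take 102.8 kips (rupture).
Governing: min(65.2, 102.8) = 65.2 kips → weld metal.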